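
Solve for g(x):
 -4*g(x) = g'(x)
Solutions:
 g(x) = C1*exp(-4*x)


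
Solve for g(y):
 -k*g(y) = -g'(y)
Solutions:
 g(y) = C1*exp(k*y)


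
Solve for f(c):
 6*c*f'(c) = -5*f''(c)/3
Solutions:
 f(c) = C1 + C2*erf(3*sqrt(5)*c/5)


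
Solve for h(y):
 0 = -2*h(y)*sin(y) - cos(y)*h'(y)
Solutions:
 h(y) = C1*cos(y)^2


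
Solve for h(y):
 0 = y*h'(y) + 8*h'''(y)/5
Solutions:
 h(y) = C1 + Integral(C2*airyai(-5^(1/3)*y/2) + C3*airybi(-5^(1/3)*y/2), y)


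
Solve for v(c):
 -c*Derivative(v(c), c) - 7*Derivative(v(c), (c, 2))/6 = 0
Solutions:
 v(c) = C1 + C2*erf(sqrt(21)*c/7)


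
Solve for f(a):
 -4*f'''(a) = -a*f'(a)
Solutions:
 f(a) = C1 + Integral(C2*airyai(2^(1/3)*a/2) + C3*airybi(2^(1/3)*a/2), a)


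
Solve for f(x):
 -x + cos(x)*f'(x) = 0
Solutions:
 f(x) = C1 + Integral(x/cos(x), x)


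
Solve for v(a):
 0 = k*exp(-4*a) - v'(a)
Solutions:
 v(a) = C1 - k*exp(-4*a)/4


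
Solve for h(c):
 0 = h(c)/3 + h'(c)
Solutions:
 h(c) = C1*exp(-c/3)


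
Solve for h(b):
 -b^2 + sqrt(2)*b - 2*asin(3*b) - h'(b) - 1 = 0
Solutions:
 h(b) = C1 - b^3/3 + sqrt(2)*b^2/2 - 2*b*asin(3*b) - b - 2*sqrt(1 - 9*b^2)/3


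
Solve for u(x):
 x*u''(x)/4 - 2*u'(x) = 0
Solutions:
 u(x) = C1 + C2*x^9


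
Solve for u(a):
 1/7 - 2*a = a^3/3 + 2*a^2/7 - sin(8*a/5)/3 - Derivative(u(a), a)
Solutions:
 u(a) = C1 + a^4/12 + 2*a^3/21 + a^2 - a/7 + 5*cos(8*a/5)/24


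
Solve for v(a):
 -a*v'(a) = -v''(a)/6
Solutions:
 v(a) = C1 + C2*erfi(sqrt(3)*a)


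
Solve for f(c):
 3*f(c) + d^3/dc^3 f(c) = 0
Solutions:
 f(c) = C3*exp(-3^(1/3)*c) + (C1*sin(3^(5/6)*c/2) + C2*cos(3^(5/6)*c/2))*exp(3^(1/3)*c/2)


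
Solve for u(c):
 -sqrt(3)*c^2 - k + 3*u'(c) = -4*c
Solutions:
 u(c) = C1 + sqrt(3)*c^3/9 - 2*c^2/3 + c*k/3


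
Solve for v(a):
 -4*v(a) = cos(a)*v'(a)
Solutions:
 v(a) = C1*(sin(a)^2 - 2*sin(a) + 1)/(sin(a)^2 + 2*sin(a) + 1)


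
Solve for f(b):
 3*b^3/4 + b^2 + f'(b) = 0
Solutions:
 f(b) = C1 - 3*b^4/16 - b^3/3


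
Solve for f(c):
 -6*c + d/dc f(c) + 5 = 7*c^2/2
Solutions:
 f(c) = C1 + 7*c^3/6 + 3*c^2 - 5*c


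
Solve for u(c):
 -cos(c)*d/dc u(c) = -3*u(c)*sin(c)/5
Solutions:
 u(c) = C1/cos(c)^(3/5)


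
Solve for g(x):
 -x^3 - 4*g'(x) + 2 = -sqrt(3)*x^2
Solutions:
 g(x) = C1 - x^4/16 + sqrt(3)*x^3/12 + x/2


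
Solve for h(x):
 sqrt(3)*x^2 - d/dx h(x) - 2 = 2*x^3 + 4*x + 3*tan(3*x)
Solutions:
 h(x) = C1 - x^4/2 + sqrt(3)*x^3/3 - 2*x^2 - 2*x + log(cos(3*x))


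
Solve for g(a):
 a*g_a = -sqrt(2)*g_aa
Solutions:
 g(a) = C1 + C2*erf(2^(1/4)*a/2)


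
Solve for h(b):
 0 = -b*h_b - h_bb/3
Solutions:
 h(b) = C1 + C2*erf(sqrt(6)*b/2)


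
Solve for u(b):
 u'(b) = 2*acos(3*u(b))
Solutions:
 Integral(1/acos(3*_y), (_y, u(b))) = C1 + 2*b


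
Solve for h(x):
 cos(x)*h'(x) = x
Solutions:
 h(x) = C1 + Integral(x/cos(x), x)


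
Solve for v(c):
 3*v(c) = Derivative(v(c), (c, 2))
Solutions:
 v(c) = C1*exp(-sqrt(3)*c) + C2*exp(sqrt(3)*c)


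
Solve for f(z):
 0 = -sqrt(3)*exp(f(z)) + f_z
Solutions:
 f(z) = log(-1/(C1 + sqrt(3)*z))


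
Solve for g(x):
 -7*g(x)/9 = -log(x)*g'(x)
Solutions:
 g(x) = C1*exp(7*li(x)/9)


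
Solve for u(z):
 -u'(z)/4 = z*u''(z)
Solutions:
 u(z) = C1 + C2*z^(3/4)


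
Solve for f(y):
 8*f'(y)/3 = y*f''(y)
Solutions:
 f(y) = C1 + C2*y^(11/3)


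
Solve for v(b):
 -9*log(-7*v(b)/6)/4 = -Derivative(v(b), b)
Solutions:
 -4*Integral(1/(log(-_y) - log(6) + log(7)), (_y, v(b)))/9 = C1 - b


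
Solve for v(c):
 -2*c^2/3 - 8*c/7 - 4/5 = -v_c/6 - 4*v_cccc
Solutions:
 v(c) = C1 + C4*exp(-3^(2/3)*c/6) + 4*c^3/3 + 24*c^2/7 + 24*c/5 + (C2*sin(3^(1/6)*c/4) + C3*cos(3^(1/6)*c/4))*exp(3^(2/3)*c/12)


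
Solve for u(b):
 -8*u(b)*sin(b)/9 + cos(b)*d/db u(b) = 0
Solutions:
 u(b) = C1/cos(b)^(8/9)


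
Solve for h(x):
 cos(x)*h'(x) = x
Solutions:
 h(x) = C1 + Integral(x/cos(x), x)


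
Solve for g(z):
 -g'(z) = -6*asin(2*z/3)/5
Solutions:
 g(z) = C1 + 6*z*asin(2*z/3)/5 + 3*sqrt(9 - 4*z^2)/5


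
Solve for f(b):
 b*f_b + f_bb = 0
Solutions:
 f(b) = C1 + C2*erf(sqrt(2)*b/2)


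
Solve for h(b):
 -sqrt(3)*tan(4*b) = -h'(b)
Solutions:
 h(b) = C1 - sqrt(3)*log(cos(4*b))/4


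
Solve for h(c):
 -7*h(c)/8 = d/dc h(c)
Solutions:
 h(c) = C1*exp(-7*c/8)


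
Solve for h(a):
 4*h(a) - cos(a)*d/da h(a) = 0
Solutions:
 h(a) = C1*(sin(a)^2 + 2*sin(a) + 1)/(sin(a)^2 - 2*sin(a) + 1)


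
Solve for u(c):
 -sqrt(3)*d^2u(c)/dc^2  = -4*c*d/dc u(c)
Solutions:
 u(c) = C1 + C2*erfi(sqrt(2)*3^(3/4)*c/3)


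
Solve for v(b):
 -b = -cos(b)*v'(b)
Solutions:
 v(b) = C1 + Integral(b/cos(b), b)


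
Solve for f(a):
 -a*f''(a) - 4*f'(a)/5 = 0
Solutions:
 f(a) = C1 + C2*a^(1/5)


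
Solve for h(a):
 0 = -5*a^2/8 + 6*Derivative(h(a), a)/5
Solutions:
 h(a) = C1 + 25*a^3/144


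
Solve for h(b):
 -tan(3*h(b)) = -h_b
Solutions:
 h(b) = -asin(C1*exp(3*b))/3 + pi/3
 h(b) = asin(C1*exp(3*b))/3


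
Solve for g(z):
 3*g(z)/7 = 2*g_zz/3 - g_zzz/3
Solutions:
 g(z) = C1*exp(z*(56*14^(1/3)/(9*sqrt(57) + 131)^(1/3) + 14^(2/3)*(9*sqrt(57) + 131)^(1/3) + 56)/84)*sin(14^(1/3)*sqrt(3)*z*(-14^(1/3)*(9*sqrt(57) + 131)^(1/3) + 56/(9*sqrt(57) + 131)^(1/3))/84) + C2*exp(z*(56*14^(1/3)/(9*sqrt(57) + 131)^(1/3) + 14^(2/3)*(9*sqrt(57) + 131)^(1/3) + 56)/84)*cos(14^(1/3)*sqrt(3)*z*(-14^(1/3)*(9*sqrt(57) + 131)^(1/3) + 56/(9*sqrt(57) + 131)^(1/3))/84) + C3*exp(z*(-14^(2/3)*(9*sqrt(57) + 131)^(1/3) - 56*14^(1/3)/(9*sqrt(57) + 131)^(1/3) + 28)/42)


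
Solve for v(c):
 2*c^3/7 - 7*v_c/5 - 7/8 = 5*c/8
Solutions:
 v(c) = C1 + 5*c^4/98 - 25*c^2/112 - 5*c/8


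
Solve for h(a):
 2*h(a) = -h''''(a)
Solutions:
 h(a) = (C1*sin(2^(3/4)*a/2) + C2*cos(2^(3/4)*a/2))*exp(-2^(3/4)*a/2) + (C3*sin(2^(3/4)*a/2) + C4*cos(2^(3/4)*a/2))*exp(2^(3/4)*a/2)


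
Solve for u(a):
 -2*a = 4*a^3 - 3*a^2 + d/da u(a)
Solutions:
 u(a) = C1 - a^4 + a^3 - a^2


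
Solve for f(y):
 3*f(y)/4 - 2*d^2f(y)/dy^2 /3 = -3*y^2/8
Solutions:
 f(y) = C1*exp(-3*sqrt(2)*y/4) + C2*exp(3*sqrt(2)*y/4) - y^2/2 - 8/9


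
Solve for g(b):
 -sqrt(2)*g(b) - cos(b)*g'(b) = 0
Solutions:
 g(b) = C1*(sin(b) - 1)^(sqrt(2)/2)/(sin(b) + 1)^(sqrt(2)/2)


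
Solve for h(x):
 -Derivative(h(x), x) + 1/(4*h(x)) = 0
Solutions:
 h(x) = -sqrt(C1 + 2*x)/2
 h(x) = sqrt(C1 + 2*x)/2


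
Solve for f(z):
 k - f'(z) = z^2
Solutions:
 f(z) = C1 + k*z - z^3/3


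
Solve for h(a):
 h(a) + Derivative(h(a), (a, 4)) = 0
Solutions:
 h(a) = (C1*sin(sqrt(2)*a/2) + C2*cos(sqrt(2)*a/2))*exp(-sqrt(2)*a/2) + (C3*sin(sqrt(2)*a/2) + C4*cos(sqrt(2)*a/2))*exp(sqrt(2)*a/2)


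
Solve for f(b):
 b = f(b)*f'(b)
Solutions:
 f(b) = -sqrt(C1 + b^2)
 f(b) = sqrt(C1 + b^2)


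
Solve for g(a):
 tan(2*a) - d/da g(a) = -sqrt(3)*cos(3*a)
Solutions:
 g(a) = C1 - log(cos(2*a))/2 + sqrt(3)*sin(3*a)/3


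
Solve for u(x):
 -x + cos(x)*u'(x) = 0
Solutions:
 u(x) = C1 + Integral(x/cos(x), x)


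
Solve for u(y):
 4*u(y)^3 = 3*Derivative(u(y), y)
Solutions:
 u(y) = -sqrt(6)*sqrt(-1/(C1 + 4*y))/2
 u(y) = sqrt(6)*sqrt(-1/(C1 + 4*y))/2


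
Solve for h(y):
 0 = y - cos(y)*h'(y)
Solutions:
 h(y) = C1 + Integral(y/cos(y), y)


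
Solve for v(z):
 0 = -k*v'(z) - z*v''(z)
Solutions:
 v(z) = C1 + z^(1 - re(k))*(C2*sin(log(z)*Abs(im(k))) + C3*cos(log(z)*im(k)))


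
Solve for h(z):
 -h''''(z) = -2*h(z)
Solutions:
 h(z) = C1*exp(-2^(1/4)*z) + C2*exp(2^(1/4)*z) + C3*sin(2^(1/4)*z) + C4*cos(2^(1/4)*z)


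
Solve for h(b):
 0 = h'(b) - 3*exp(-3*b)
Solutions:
 h(b) = C1 - exp(-3*b)


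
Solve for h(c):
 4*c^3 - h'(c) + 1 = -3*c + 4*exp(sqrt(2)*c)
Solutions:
 h(c) = C1 + c^4 + 3*c^2/2 + c - 2*sqrt(2)*exp(sqrt(2)*c)


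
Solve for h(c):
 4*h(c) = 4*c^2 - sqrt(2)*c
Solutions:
 h(c) = c*(4*c - sqrt(2))/4


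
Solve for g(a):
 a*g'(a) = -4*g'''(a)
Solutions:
 g(a) = C1 + Integral(C2*airyai(-2^(1/3)*a/2) + C3*airybi(-2^(1/3)*a/2), a)


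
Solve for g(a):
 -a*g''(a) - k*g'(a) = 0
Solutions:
 g(a) = C1 + a^(1 - re(k))*(C2*sin(log(a)*Abs(im(k))) + C3*cos(log(a)*im(k)))


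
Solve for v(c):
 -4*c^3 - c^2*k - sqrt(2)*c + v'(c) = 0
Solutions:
 v(c) = C1 + c^4 + c^3*k/3 + sqrt(2)*c^2/2


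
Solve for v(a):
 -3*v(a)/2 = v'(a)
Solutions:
 v(a) = C1*exp(-3*a/2)


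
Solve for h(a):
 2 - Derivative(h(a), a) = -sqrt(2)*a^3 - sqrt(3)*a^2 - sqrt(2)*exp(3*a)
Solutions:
 h(a) = C1 + sqrt(2)*a^4/4 + sqrt(3)*a^3/3 + 2*a + sqrt(2)*exp(3*a)/3


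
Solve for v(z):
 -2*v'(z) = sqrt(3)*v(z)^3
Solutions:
 v(z) = -sqrt(-1/(C1 - sqrt(3)*z))
 v(z) = sqrt(-1/(C1 - sqrt(3)*z))


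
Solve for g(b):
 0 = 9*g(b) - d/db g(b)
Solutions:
 g(b) = C1*exp(9*b)


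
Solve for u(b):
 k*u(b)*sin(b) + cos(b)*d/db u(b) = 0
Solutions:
 u(b) = C1*exp(k*log(cos(b)))


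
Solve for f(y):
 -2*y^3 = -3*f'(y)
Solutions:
 f(y) = C1 + y^4/6


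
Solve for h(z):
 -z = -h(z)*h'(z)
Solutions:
 h(z) = -sqrt(C1 + z^2)
 h(z) = sqrt(C1 + z^2)


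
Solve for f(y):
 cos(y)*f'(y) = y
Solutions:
 f(y) = C1 + Integral(y/cos(y), y)


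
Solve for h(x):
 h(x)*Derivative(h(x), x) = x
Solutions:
 h(x) = -sqrt(C1 + x^2)
 h(x) = sqrt(C1 + x^2)


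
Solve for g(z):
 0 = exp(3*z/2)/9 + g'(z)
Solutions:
 g(z) = C1 - 2*exp(3*z/2)/27


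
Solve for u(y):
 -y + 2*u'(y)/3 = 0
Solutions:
 u(y) = C1 + 3*y^2/4


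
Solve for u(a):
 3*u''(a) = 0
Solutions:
 u(a) = C1 + C2*a


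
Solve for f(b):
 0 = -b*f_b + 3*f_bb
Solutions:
 f(b) = C1 + C2*erfi(sqrt(6)*b/6)


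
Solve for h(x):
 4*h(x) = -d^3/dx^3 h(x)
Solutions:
 h(x) = C3*exp(-2^(2/3)*x) + (C1*sin(2^(2/3)*sqrt(3)*x/2) + C2*cos(2^(2/3)*sqrt(3)*x/2))*exp(2^(2/3)*x/2)


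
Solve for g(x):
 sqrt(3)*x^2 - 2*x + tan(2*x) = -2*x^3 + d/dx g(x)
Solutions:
 g(x) = C1 + x^4/2 + sqrt(3)*x^3/3 - x^2 - log(cos(2*x))/2


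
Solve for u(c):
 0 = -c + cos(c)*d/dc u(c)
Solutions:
 u(c) = C1 + Integral(c/cos(c), c)


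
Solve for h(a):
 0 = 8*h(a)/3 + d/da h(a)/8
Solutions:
 h(a) = C1*exp(-64*a/3)


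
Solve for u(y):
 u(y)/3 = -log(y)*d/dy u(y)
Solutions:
 u(y) = C1*exp(-li(y)/3)


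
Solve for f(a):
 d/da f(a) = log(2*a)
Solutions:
 f(a) = C1 + a*log(a) - a + a*log(2)


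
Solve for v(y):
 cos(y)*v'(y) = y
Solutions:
 v(y) = C1 + Integral(y/cos(y), y)


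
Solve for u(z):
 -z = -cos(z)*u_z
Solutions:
 u(z) = C1 + Integral(z/cos(z), z)


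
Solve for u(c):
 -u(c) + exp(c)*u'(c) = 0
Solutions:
 u(c) = C1*exp(-exp(-c))


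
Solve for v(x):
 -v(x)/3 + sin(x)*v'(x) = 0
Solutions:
 v(x) = C1*(cos(x) - 1)^(1/6)/(cos(x) + 1)^(1/6)


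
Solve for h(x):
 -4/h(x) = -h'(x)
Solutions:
 h(x) = -sqrt(C1 + 8*x)
 h(x) = sqrt(C1 + 8*x)


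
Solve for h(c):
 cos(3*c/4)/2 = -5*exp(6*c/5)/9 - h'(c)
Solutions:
 h(c) = C1 - 25*exp(6*c/5)/54 - 2*sin(3*c/4)/3


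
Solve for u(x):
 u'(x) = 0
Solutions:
 u(x) = C1


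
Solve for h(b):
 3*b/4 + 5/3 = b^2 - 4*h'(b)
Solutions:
 h(b) = C1 + b^3/12 - 3*b^2/32 - 5*b/12


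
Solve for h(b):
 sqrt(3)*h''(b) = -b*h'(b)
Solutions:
 h(b) = C1 + C2*erf(sqrt(2)*3^(3/4)*b/6)


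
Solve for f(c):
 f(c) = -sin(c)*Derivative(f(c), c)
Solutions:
 f(c) = C1*sqrt(cos(c) + 1)/sqrt(cos(c) - 1)


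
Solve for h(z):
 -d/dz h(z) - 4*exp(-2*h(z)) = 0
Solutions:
 h(z) = log(-sqrt(C1 - 8*z))
 h(z) = log(C1 - 8*z)/2


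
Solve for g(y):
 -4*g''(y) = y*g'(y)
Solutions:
 g(y) = C1 + C2*erf(sqrt(2)*y/4)


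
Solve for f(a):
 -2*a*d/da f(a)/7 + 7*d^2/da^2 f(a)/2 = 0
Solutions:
 f(a) = C1 + C2*erfi(sqrt(2)*a/7)


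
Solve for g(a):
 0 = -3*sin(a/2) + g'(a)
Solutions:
 g(a) = C1 - 6*cos(a/2)


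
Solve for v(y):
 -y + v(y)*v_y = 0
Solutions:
 v(y) = -sqrt(C1 + y^2)
 v(y) = sqrt(C1 + y^2)


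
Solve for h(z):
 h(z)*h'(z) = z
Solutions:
 h(z) = -sqrt(C1 + z^2)
 h(z) = sqrt(C1 + z^2)


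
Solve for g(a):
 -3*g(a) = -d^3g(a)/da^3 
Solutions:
 g(a) = C3*exp(3^(1/3)*a) + (C1*sin(3^(5/6)*a/2) + C2*cos(3^(5/6)*a/2))*exp(-3^(1/3)*a/2)


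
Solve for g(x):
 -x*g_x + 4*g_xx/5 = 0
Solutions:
 g(x) = C1 + C2*erfi(sqrt(10)*x/4)


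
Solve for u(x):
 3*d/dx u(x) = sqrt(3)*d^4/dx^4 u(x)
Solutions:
 u(x) = C1 + C4*exp(3^(1/6)*x) + (C2*sin(3^(2/3)*x/2) + C3*cos(3^(2/3)*x/2))*exp(-3^(1/6)*x/2)


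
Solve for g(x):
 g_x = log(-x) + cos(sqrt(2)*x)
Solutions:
 g(x) = C1 + x*log(-x) - x + sqrt(2)*sin(sqrt(2)*x)/2


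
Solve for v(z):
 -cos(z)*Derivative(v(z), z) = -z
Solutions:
 v(z) = C1 + Integral(z/cos(z), z)


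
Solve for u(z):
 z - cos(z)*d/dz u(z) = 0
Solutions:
 u(z) = C1 + Integral(z/cos(z), z)


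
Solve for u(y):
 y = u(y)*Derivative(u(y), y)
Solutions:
 u(y) = -sqrt(C1 + y^2)
 u(y) = sqrt(C1 + y^2)


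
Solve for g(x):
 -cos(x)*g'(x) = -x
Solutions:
 g(x) = C1 + Integral(x/cos(x), x)


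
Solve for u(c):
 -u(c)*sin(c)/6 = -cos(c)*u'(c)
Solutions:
 u(c) = C1/cos(c)^(1/6)


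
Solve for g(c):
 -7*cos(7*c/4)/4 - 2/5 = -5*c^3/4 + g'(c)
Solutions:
 g(c) = C1 + 5*c^4/16 - 2*c/5 - sin(7*c/4)


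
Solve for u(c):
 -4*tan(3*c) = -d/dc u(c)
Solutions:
 u(c) = C1 - 4*log(cos(3*c))/3


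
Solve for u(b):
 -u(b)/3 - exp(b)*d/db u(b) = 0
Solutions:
 u(b) = C1*exp(exp(-b)/3)


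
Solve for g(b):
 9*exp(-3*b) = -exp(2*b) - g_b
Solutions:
 g(b) = C1 - exp(2*b)/2 + 3*exp(-3*b)


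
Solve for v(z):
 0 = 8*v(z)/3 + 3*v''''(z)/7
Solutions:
 v(z) = (C1*sin(14^(1/4)*sqrt(3)*z/3) + C2*cos(14^(1/4)*sqrt(3)*z/3))*exp(-14^(1/4)*sqrt(3)*z/3) + (C3*sin(14^(1/4)*sqrt(3)*z/3) + C4*cos(14^(1/4)*sqrt(3)*z/3))*exp(14^(1/4)*sqrt(3)*z/3)


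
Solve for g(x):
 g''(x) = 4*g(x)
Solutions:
 g(x) = C1*exp(-2*x) + C2*exp(2*x)


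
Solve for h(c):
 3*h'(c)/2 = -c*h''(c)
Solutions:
 h(c) = C1 + C2/sqrt(c)


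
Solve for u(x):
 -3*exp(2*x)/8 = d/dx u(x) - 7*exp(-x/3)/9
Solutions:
 u(x) = C1 - 3*exp(2*x)/16 - 7*exp(-x/3)/3


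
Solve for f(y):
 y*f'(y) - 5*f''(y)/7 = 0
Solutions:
 f(y) = C1 + C2*erfi(sqrt(70)*y/10)


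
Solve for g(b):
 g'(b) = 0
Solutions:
 g(b) = C1


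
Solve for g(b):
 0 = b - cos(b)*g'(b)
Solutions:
 g(b) = C1 + Integral(b/cos(b), b)


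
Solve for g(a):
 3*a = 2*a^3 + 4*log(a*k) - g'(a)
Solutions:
 g(a) = C1 + a^4/2 - 3*a^2/2 + 4*a*log(a*k) - 4*a


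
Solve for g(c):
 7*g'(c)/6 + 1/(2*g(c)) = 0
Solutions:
 g(c) = -sqrt(C1 - 42*c)/7
 g(c) = sqrt(C1 - 42*c)/7


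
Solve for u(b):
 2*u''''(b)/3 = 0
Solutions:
 u(b) = C1 + C2*b + C3*b^2 + C4*b^3


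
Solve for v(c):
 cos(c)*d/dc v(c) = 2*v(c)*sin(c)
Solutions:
 v(c) = C1/cos(c)^2


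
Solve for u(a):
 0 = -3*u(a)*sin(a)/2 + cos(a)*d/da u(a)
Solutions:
 u(a) = C1/cos(a)^(3/2)


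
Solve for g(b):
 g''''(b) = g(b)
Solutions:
 g(b) = C1*exp(-b) + C2*exp(b) + C3*sin(b) + C4*cos(b)


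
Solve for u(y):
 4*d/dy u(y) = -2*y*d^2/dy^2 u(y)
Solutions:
 u(y) = C1 + C2/y


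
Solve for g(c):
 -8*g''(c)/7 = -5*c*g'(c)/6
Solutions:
 g(c) = C1 + C2*erfi(sqrt(210)*c/24)


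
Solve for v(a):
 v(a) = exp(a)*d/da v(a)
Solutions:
 v(a) = C1*exp(-exp(-a))


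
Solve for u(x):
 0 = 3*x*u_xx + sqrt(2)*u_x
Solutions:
 u(x) = C1 + C2*x^(1 - sqrt(2)/3)


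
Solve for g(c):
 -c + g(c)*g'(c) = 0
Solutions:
 g(c) = -sqrt(C1 + c^2)
 g(c) = sqrt(C1 + c^2)


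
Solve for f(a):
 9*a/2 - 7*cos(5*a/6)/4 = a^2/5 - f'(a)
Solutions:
 f(a) = C1 + a^3/15 - 9*a^2/4 + 21*sin(5*a/6)/10


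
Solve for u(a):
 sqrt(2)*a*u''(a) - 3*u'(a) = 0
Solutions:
 u(a) = C1 + C2*a^(1 + 3*sqrt(2)/2)


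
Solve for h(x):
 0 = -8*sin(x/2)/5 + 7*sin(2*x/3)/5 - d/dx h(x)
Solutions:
 h(x) = C1 + 16*cos(x/2)/5 - 21*cos(2*x/3)/10


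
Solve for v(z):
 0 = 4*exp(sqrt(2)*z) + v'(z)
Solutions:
 v(z) = C1 - 2*sqrt(2)*exp(sqrt(2)*z)


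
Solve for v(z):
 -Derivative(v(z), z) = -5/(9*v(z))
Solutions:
 v(z) = -sqrt(C1 + 10*z)/3
 v(z) = sqrt(C1 + 10*z)/3


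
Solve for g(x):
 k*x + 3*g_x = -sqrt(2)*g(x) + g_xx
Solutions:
 g(x) = C1*exp(x*(3 - sqrt(4*sqrt(2) + 9))/2) + C2*exp(x*(3 + sqrt(4*sqrt(2) + 9))/2) - sqrt(2)*k*x/2 + 3*k/2


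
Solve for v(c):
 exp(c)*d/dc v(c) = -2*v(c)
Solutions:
 v(c) = C1*exp(2*exp(-c))


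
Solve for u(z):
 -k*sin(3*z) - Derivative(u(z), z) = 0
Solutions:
 u(z) = C1 + k*cos(3*z)/3


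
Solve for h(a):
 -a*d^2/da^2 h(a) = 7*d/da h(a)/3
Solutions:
 h(a) = C1 + C2/a^(4/3)


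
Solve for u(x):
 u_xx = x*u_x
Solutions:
 u(x) = C1 + C2*erfi(sqrt(2)*x/2)


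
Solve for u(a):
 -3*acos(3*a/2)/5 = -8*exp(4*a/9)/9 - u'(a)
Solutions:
 u(a) = C1 + 3*a*acos(3*a/2)/5 - sqrt(4 - 9*a^2)/5 - 2*exp(4*a/9)


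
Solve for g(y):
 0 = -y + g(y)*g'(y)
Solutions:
 g(y) = -sqrt(C1 + y^2)
 g(y) = sqrt(C1 + y^2)


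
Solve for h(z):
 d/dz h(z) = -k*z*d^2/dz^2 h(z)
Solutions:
 h(z) = C1 + z^(((re(k) - 1)*re(k) + im(k)^2)/(re(k)^2 + im(k)^2))*(C2*sin(log(z)*Abs(im(k))/(re(k)^2 + im(k)^2)) + C3*cos(log(z)*im(k)/(re(k)^2 + im(k)^2)))


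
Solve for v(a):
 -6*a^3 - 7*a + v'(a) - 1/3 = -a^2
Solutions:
 v(a) = C1 + 3*a^4/2 - a^3/3 + 7*a^2/2 + a/3


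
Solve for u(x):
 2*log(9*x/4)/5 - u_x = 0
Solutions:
 u(x) = C1 + 2*x*log(x)/5 - 4*x*log(2)/5 - 2*x/5 + 4*x*log(3)/5


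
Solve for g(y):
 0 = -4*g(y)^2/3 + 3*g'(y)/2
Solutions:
 g(y) = -9/(C1 + 8*y)


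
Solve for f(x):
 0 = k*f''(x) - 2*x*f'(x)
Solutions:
 f(x) = C1 + C2*erf(x*sqrt(-1/k))/sqrt(-1/k)


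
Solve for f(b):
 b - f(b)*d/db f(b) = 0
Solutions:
 f(b) = -sqrt(C1 + b^2)
 f(b) = sqrt(C1 + b^2)


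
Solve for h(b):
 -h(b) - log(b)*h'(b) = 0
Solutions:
 h(b) = C1*exp(-li(b))


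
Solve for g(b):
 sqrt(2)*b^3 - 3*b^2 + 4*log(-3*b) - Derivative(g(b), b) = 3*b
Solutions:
 g(b) = C1 + sqrt(2)*b^4/4 - b^3 - 3*b^2/2 + 4*b*log(-b) + 4*b*(-1 + log(3))


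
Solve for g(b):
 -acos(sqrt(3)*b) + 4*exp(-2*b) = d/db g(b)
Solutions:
 g(b) = C1 - b*acos(sqrt(3)*b) + sqrt(3)*sqrt(1 - 3*b^2)/3 - 2*exp(-2*b)


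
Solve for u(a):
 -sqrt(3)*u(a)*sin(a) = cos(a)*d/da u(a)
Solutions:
 u(a) = C1*cos(a)^(sqrt(3))


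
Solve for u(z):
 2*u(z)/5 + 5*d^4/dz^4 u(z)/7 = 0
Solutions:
 u(z) = (C1*sin(2^(3/4)*sqrt(5)*7^(1/4)*z/10) + C2*cos(2^(3/4)*sqrt(5)*7^(1/4)*z/10))*exp(-2^(3/4)*sqrt(5)*7^(1/4)*z/10) + (C3*sin(2^(3/4)*sqrt(5)*7^(1/4)*z/10) + C4*cos(2^(3/4)*sqrt(5)*7^(1/4)*z/10))*exp(2^(3/4)*sqrt(5)*7^(1/4)*z/10)


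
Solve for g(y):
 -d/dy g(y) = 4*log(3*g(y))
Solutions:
 Integral(1/(log(_y) + log(3)), (_y, g(y)))/4 = C1 - y


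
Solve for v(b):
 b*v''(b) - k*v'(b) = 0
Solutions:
 v(b) = C1 + b^(re(k) + 1)*(C2*sin(log(b)*Abs(im(k))) + C3*cos(log(b)*im(k)))


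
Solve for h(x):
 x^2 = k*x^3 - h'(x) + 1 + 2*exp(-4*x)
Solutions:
 h(x) = C1 + k*x^4/4 - x^3/3 + x - exp(-4*x)/2


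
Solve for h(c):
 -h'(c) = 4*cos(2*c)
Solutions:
 h(c) = C1 - 2*sin(2*c)


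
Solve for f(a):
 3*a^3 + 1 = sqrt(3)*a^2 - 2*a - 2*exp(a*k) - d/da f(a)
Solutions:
 f(a) = C1 - 3*a^4/4 + sqrt(3)*a^3/3 - a^2 - a - 2*exp(a*k)/k


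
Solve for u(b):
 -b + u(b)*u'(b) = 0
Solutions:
 u(b) = -sqrt(C1 + b^2)
 u(b) = sqrt(C1 + b^2)


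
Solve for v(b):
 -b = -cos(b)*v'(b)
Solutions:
 v(b) = C1 + Integral(b/cos(b), b)


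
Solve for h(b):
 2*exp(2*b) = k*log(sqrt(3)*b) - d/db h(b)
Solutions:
 h(b) = C1 + b*k*log(b) + b*k*(-1 + log(3)/2) - exp(2*b)


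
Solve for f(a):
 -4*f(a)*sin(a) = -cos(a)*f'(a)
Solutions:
 f(a) = C1/cos(a)^4


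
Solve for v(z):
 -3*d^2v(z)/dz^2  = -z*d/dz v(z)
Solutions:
 v(z) = C1 + C2*erfi(sqrt(6)*z/6)


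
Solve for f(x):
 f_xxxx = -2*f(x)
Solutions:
 f(x) = (C1*sin(2^(3/4)*x/2) + C2*cos(2^(3/4)*x/2))*exp(-2^(3/4)*x/2) + (C3*sin(2^(3/4)*x/2) + C4*cos(2^(3/4)*x/2))*exp(2^(3/4)*x/2)


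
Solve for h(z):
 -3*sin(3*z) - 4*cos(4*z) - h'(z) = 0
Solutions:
 h(z) = C1 - sin(4*z) + cos(3*z)


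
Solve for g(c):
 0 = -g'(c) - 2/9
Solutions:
 g(c) = C1 - 2*c/9


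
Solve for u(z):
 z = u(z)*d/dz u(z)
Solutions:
 u(z) = -sqrt(C1 + z^2)
 u(z) = sqrt(C1 + z^2)


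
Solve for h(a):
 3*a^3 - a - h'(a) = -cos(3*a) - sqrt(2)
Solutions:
 h(a) = C1 + 3*a^4/4 - a^2/2 + sqrt(2)*a + sin(3*a)/3


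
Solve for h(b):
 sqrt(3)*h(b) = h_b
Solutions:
 h(b) = C1*exp(sqrt(3)*b)


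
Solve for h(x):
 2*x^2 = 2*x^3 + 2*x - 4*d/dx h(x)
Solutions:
 h(x) = C1 + x^4/8 - x^3/6 + x^2/4


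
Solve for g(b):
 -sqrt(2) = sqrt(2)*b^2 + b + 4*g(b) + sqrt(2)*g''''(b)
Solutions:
 g(b) = -sqrt(2)*b^2/4 - b/4 + (C1*sin(2^(7/8)*b/2) + C2*cos(2^(7/8)*b/2))*exp(-2^(7/8)*b/2) + (C3*sin(2^(7/8)*b/2) + C4*cos(2^(7/8)*b/2))*exp(2^(7/8)*b/2) - sqrt(2)/4


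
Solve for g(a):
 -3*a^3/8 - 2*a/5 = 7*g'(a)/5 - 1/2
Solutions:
 g(a) = C1 - 15*a^4/224 - a^2/7 + 5*a/14


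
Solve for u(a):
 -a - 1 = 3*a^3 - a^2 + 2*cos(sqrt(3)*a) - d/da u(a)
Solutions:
 u(a) = C1 + 3*a^4/4 - a^3/3 + a^2/2 + a + 2*sqrt(3)*sin(sqrt(3)*a)/3


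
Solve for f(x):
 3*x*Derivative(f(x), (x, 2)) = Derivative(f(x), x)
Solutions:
 f(x) = C1 + C2*x^(4/3)


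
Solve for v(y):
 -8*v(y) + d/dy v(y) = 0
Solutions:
 v(y) = C1*exp(8*y)


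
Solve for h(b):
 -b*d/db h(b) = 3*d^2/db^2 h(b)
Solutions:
 h(b) = C1 + C2*erf(sqrt(6)*b/6)


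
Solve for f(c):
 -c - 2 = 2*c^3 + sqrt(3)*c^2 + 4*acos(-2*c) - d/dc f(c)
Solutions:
 f(c) = C1 + c^4/2 + sqrt(3)*c^3/3 + c^2/2 + 4*c*acos(-2*c) + 2*c + 2*sqrt(1 - 4*c^2)


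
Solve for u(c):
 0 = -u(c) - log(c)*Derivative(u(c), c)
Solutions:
 u(c) = C1*exp(-li(c))


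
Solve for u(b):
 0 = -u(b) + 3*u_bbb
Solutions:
 u(b) = C3*exp(3^(2/3)*b/3) + (C1*sin(3^(1/6)*b/2) + C2*cos(3^(1/6)*b/2))*exp(-3^(2/3)*b/6)


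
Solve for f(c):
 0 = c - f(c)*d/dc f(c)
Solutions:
 f(c) = -sqrt(C1 + c^2)
 f(c) = sqrt(C1 + c^2)


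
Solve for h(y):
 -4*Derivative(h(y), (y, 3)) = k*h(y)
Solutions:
 h(y) = C1*exp(2^(1/3)*y*(-k)^(1/3)/2) + C2*exp(2^(1/3)*y*(-k)^(1/3)*(-1 + sqrt(3)*I)/4) + C3*exp(-2^(1/3)*y*(-k)^(1/3)*(1 + sqrt(3)*I)/4)


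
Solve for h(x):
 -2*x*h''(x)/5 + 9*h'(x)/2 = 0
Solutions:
 h(x) = C1 + C2*x^(49/4)


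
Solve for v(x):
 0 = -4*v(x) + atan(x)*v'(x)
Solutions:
 v(x) = C1*exp(4*Integral(1/atan(x), x))


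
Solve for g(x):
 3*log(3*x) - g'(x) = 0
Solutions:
 g(x) = C1 + 3*x*log(x) - 3*x + x*log(27)


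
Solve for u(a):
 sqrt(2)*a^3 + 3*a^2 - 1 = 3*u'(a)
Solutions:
 u(a) = C1 + sqrt(2)*a^4/12 + a^3/3 - a/3


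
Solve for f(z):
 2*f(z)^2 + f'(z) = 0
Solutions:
 f(z) = 1/(C1 + 2*z)


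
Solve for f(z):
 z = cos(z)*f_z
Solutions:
 f(z) = C1 + Integral(z/cos(z), z)


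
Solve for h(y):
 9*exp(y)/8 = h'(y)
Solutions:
 h(y) = C1 + 9*exp(y)/8


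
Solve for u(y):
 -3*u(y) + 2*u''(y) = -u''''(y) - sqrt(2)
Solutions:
 u(y) = C1*exp(-y) + C2*exp(y) + C3*sin(sqrt(3)*y) + C4*cos(sqrt(3)*y) + sqrt(2)/3


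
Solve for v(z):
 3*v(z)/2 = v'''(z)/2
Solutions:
 v(z) = C3*exp(3^(1/3)*z) + (C1*sin(3^(5/6)*z/2) + C2*cos(3^(5/6)*z/2))*exp(-3^(1/3)*z/2)


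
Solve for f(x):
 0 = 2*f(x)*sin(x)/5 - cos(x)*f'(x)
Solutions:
 f(x) = C1/cos(x)^(2/5)


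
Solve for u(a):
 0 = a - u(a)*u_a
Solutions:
 u(a) = -sqrt(C1 + a^2)
 u(a) = sqrt(C1 + a^2)


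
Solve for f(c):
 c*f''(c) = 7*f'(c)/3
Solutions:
 f(c) = C1 + C2*c^(10/3)


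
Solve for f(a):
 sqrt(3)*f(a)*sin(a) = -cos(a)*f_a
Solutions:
 f(a) = C1*cos(a)^(sqrt(3))


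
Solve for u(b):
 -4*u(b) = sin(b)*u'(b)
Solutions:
 u(b) = C1*(cos(b)^2 + 2*cos(b) + 1)/(cos(b)^2 - 2*cos(b) + 1)


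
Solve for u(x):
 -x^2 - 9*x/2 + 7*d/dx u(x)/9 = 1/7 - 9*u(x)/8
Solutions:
 u(x) = C1*exp(-81*x/56) + 8*x^2/9 + 2020*x/729 - 739352/413343


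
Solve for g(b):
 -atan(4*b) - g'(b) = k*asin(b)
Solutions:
 g(b) = C1 - b*atan(4*b) - k*(b*asin(b) + sqrt(1 - b^2)) + log(16*b^2 + 1)/8


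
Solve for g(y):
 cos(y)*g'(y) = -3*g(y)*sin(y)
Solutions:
 g(y) = C1*cos(y)^3


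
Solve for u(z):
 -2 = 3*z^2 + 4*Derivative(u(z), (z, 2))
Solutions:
 u(z) = C1 + C2*z - z^4/16 - z^2/4


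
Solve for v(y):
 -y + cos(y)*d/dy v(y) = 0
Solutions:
 v(y) = C1 + Integral(y/cos(y), y)


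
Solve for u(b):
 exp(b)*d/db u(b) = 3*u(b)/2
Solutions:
 u(b) = C1*exp(-3*exp(-b)/2)


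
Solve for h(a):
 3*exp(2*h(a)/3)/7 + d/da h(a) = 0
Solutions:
 h(a) = 3*log(-sqrt(-1/(C1 - 3*a))) - 3*log(2) + 3*log(42)/2
 h(a) = 3*log(-1/(C1 - 3*a))/2 - 3*log(2) + 3*log(42)/2


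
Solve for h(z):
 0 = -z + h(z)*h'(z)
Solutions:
 h(z) = -sqrt(C1 + z^2)
 h(z) = sqrt(C1 + z^2)


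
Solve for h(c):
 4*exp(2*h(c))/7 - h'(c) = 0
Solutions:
 h(c) = log(-1/(C1 + 4*c))/2 - log(2) + log(14)/2
 h(c) = log(-sqrt(-1/(C1 + 4*c))) - log(2) + log(14)/2


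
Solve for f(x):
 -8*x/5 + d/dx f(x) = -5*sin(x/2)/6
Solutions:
 f(x) = C1 + 4*x^2/5 + 5*cos(x/2)/3


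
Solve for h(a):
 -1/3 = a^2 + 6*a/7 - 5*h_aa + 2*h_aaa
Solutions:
 h(a) = C1 + C2*a + C3*exp(5*a/2) + a^4/60 + 29*a^3/525 + 523*a^2/5250


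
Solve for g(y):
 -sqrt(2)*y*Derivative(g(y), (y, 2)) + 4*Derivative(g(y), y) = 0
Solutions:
 g(y) = C1 + C2*y^(1 + 2*sqrt(2))


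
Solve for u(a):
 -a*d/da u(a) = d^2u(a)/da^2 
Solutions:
 u(a) = C1 + C2*erf(sqrt(2)*a/2)


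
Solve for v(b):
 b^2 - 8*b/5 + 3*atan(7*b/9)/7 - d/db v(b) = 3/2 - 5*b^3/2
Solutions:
 v(b) = C1 + 5*b^4/8 + b^3/3 - 4*b^2/5 + 3*b*atan(7*b/9)/7 - 3*b/2 - 27*log(49*b^2 + 81)/98


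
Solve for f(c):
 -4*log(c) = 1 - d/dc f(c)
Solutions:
 f(c) = C1 + 4*c*log(c) - 3*c


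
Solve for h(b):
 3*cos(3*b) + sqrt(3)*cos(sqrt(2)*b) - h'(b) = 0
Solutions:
 h(b) = C1 + sin(3*b) + sqrt(6)*sin(sqrt(2)*b)/2


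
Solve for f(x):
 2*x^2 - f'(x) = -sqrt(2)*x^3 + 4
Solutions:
 f(x) = C1 + sqrt(2)*x^4/4 + 2*x^3/3 - 4*x


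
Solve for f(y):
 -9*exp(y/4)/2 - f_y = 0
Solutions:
 f(y) = C1 - 18*exp(y/4)


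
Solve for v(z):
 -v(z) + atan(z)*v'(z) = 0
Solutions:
 v(z) = C1*exp(Integral(1/atan(z), z))


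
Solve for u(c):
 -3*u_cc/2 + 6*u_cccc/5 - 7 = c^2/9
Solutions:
 u(c) = C1 + C2*c + C3*exp(-sqrt(5)*c/2) + C4*exp(sqrt(5)*c/2) - c^4/162 - 323*c^2/135


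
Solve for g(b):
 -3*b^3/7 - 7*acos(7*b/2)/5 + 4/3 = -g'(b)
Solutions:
 g(b) = C1 + 3*b^4/28 + 7*b*acos(7*b/2)/5 - 4*b/3 - sqrt(4 - 49*b^2)/5


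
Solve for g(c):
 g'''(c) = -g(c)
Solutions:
 g(c) = C3*exp(-c) + (C1*sin(sqrt(3)*c/2) + C2*cos(sqrt(3)*c/2))*exp(c/2)


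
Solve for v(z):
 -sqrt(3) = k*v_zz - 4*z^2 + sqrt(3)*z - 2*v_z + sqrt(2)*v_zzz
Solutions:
 v(z) = C1 + C2*exp(sqrt(2)*z*(-k + sqrt(k^2 + 8*sqrt(2)))/4) + C3*exp(-sqrt(2)*z*(k + sqrt(k^2 + 8*sqrt(2)))/4) - k^2*z - k*z^2 + sqrt(3)*k*z/4 - 2*z^3/3 + sqrt(3)*z^2/4 - 2*sqrt(2)*z + sqrt(3)*z/2


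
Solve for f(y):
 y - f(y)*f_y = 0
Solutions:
 f(y) = -sqrt(C1 + y^2)
 f(y) = sqrt(C1 + y^2)


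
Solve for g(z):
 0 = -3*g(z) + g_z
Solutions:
 g(z) = C1*exp(3*z)


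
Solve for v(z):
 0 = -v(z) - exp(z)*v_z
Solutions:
 v(z) = C1*exp(exp(-z))


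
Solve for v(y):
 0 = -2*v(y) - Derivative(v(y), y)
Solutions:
 v(y) = C1*exp(-2*y)


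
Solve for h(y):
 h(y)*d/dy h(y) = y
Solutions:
 h(y) = -sqrt(C1 + y^2)
 h(y) = sqrt(C1 + y^2)


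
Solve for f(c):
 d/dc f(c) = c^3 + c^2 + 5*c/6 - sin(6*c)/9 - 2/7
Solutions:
 f(c) = C1 + c^4/4 + c^3/3 + 5*c^2/12 - 2*c/7 + cos(6*c)/54


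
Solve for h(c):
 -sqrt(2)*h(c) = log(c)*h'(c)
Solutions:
 h(c) = C1*exp(-sqrt(2)*li(c))


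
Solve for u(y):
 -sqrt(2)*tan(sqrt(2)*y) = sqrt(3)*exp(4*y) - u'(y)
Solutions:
 u(y) = C1 + sqrt(3)*exp(4*y)/4 - log(cos(sqrt(2)*y))


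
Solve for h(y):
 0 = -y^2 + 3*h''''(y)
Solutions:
 h(y) = C1 + C2*y + C3*y^2 + C4*y^3 + y^6/1080


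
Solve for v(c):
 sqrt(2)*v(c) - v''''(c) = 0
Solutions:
 v(c) = C1*exp(-2^(1/8)*c) + C2*exp(2^(1/8)*c) + C3*sin(2^(1/8)*c) + C4*cos(2^(1/8)*c)


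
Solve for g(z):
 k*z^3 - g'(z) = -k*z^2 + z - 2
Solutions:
 g(z) = C1 + k*z^4/4 + k*z^3/3 - z^2/2 + 2*z


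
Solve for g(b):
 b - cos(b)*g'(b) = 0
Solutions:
 g(b) = C1 + Integral(b/cos(b), b)


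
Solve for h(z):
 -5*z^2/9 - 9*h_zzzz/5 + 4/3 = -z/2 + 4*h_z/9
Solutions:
 h(z) = C1 + C4*exp(-20^(1/3)*3^(2/3)*z/9) - 5*z^3/12 + 9*z^2/16 + 3*z + (C2*sin(20^(1/3)*3^(1/6)*z/6) + C3*cos(20^(1/3)*3^(1/6)*z/6))*exp(20^(1/3)*3^(2/3)*z/18)


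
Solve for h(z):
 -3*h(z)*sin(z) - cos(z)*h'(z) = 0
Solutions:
 h(z) = C1*cos(z)^3


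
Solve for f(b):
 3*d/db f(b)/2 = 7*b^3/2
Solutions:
 f(b) = C1 + 7*b^4/12


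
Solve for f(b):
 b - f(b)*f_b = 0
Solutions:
 f(b) = -sqrt(C1 + b^2)
 f(b) = sqrt(C1 + b^2)


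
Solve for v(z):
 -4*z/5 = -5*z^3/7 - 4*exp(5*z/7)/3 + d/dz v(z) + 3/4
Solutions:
 v(z) = C1 + 5*z^4/28 - 2*z^2/5 - 3*z/4 + 28*exp(5*z/7)/15


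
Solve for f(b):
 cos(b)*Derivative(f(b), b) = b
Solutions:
 f(b) = C1 + Integral(b/cos(b), b)


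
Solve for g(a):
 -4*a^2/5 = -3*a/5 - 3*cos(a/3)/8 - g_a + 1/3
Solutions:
 g(a) = C1 + 4*a^3/15 - 3*a^2/10 + a/3 - 9*sin(a/3)/8


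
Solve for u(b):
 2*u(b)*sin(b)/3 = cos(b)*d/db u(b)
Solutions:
 u(b) = C1/cos(b)^(2/3)


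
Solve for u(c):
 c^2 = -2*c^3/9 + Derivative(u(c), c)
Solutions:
 u(c) = C1 + c^4/18 + c^3/3


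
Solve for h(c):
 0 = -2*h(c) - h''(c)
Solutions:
 h(c) = C1*sin(sqrt(2)*c) + C2*cos(sqrt(2)*c)


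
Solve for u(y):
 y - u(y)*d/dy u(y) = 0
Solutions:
 u(y) = -sqrt(C1 + y^2)
 u(y) = sqrt(C1 + y^2)


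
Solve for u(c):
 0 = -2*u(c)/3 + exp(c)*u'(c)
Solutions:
 u(c) = C1*exp(-2*exp(-c)/3)


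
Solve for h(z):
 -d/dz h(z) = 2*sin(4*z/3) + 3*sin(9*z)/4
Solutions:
 h(z) = C1 + 3*cos(4*z/3)/2 + cos(9*z)/12


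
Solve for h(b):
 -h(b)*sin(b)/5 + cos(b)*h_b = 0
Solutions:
 h(b) = C1/cos(b)^(1/5)


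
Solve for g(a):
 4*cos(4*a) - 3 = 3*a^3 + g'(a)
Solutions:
 g(a) = C1 - 3*a^4/4 - 3*a + sin(4*a)


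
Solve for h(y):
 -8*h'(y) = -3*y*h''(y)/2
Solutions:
 h(y) = C1 + C2*y^(19/3)


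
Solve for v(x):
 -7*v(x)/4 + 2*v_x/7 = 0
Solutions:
 v(x) = C1*exp(49*x/8)


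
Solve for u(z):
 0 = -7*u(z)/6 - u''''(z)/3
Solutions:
 u(z) = (C1*sin(14^(1/4)*z/2) + C2*cos(14^(1/4)*z/2))*exp(-14^(1/4)*z/2) + (C3*sin(14^(1/4)*z/2) + C4*cos(14^(1/4)*z/2))*exp(14^(1/4)*z/2)


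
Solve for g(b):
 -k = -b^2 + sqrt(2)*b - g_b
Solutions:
 g(b) = C1 - b^3/3 + sqrt(2)*b^2/2 + b*k


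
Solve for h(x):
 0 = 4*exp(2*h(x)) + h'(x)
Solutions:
 h(x) = log(-sqrt(-1/(C1 - 4*x))) - log(2)/2
 h(x) = log(-1/(C1 - 4*x))/2 - log(2)/2


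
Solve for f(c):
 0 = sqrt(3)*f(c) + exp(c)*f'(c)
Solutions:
 f(c) = C1*exp(sqrt(3)*exp(-c))


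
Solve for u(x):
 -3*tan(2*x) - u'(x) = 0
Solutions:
 u(x) = C1 + 3*log(cos(2*x))/2


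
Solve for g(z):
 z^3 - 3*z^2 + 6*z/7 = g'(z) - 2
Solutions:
 g(z) = C1 + z^4/4 - z^3 + 3*z^2/7 + 2*z


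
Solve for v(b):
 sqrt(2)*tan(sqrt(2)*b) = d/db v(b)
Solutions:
 v(b) = C1 - log(cos(sqrt(2)*b))


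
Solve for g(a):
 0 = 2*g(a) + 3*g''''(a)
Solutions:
 g(a) = (C1*sin(6^(3/4)*a/6) + C2*cos(6^(3/4)*a/6))*exp(-6^(3/4)*a/6) + (C3*sin(6^(3/4)*a/6) + C4*cos(6^(3/4)*a/6))*exp(6^(3/4)*a/6)


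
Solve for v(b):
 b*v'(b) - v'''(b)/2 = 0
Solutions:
 v(b) = C1 + Integral(C2*airyai(2^(1/3)*b) + C3*airybi(2^(1/3)*b), b)


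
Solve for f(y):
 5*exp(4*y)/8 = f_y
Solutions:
 f(y) = C1 + 5*exp(4*y)/32


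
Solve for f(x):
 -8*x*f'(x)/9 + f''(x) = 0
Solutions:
 f(x) = C1 + C2*erfi(2*x/3)


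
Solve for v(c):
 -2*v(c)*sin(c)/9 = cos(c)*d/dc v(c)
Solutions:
 v(c) = C1*cos(c)^(2/9)


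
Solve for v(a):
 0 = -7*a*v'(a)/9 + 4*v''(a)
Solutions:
 v(a) = C1 + C2*erfi(sqrt(14)*a/12)


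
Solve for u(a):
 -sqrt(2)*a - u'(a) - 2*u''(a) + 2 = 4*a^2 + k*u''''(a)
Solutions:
 u(a) = C1 + C2*exp(2^(1/3)*a*(6^(1/3)*(sqrt(3)*sqrt((27 + 32/k)/k^2) + 9/k)^(1/3)/12 - 2^(1/3)*3^(5/6)*I*(sqrt(3)*sqrt((27 + 32/k)/k^2) + 9/k)^(1/3)/12 + 4/(k*(-3^(1/3) + 3^(5/6)*I)*(sqrt(3)*sqrt((27 + 32/k)/k^2) + 9/k)^(1/3)))) + C3*exp(2^(1/3)*a*(6^(1/3)*(sqrt(3)*sqrt((27 + 32/k)/k^2) + 9/k)^(1/3)/12 + 2^(1/3)*3^(5/6)*I*(sqrt(3)*sqrt((27 + 32/k)/k^2) + 9/k)^(1/3)/12 - 4/(k*(3^(1/3) + 3^(5/6)*I)*(sqrt(3)*sqrt((27 + 32/k)/k^2) + 9/k)^(1/3)))) + C4*exp(6^(1/3)*a*(-2^(1/3)*(sqrt(3)*sqrt((27 + 32/k)/k^2) + 9/k)^(1/3) + 4*3^(1/3)/(k*(sqrt(3)*sqrt((27 + 32/k)/k^2) + 9/k)^(1/3)))/6) - 4*a^3/3 - sqrt(2)*a^2/2 + 8*a^2 - 30*a + 2*sqrt(2)*a


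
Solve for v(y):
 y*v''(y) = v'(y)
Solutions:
 v(y) = C1 + C2*y^2


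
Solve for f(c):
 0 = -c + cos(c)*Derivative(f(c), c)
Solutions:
 f(c) = C1 + Integral(c/cos(c), c)


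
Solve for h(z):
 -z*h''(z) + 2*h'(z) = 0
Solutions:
 h(z) = C1 + C2*z^3


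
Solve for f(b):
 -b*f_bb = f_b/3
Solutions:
 f(b) = C1 + C2*b^(2/3)


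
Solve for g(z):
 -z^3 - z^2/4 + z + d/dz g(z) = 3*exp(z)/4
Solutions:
 g(z) = C1 + z^4/4 + z^3/12 - z^2/2 + 3*exp(z)/4


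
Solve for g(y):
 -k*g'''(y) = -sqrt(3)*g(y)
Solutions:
 g(y) = C1*exp(3^(1/6)*y*(1/k)^(1/3)) + C2*exp(y*(-3^(1/6) + 3^(2/3)*I)*(1/k)^(1/3)/2) + C3*exp(-y*(3^(1/6) + 3^(2/3)*I)*(1/k)^(1/3)/2)


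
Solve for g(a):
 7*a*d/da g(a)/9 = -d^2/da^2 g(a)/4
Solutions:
 g(a) = C1 + C2*erf(sqrt(14)*a/3)


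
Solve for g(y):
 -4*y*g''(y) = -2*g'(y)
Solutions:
 g(y) = C1 + C2*y^(3/2)


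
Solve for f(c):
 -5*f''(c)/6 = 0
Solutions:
 f(c) = C1 + C2*c


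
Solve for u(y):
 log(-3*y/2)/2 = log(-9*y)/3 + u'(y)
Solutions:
 u(y) = C1 + y*log(-y)/6 + y*(-log(24) - 1)/6


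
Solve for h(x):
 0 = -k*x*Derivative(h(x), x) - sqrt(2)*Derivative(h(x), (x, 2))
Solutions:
 h(x) = Piecewise((-2^(3/4)*sqrt(pi)*C1*erf(2^(1/4)*sqrt(k)*x/2)/(2*sqrt(k)) - C2, (k > 0) | (k < 0)), (-C1*x - C2, True))


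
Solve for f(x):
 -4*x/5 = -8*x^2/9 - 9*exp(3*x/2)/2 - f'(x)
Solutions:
 f(x) = C1 - 8*x^3/27 + 2*x^2/5 - 3*exp(3*x/2)


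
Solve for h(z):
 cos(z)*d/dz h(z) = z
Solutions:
 h(z) = C1 + Integral(z/cos(z), z)


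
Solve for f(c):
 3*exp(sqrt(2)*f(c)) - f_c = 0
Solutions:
 f(c) = sqrt(2)*(2*log(-1/(C1 + 3*c)) - log(2))/4


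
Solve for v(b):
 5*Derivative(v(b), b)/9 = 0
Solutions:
 v(b) = C1


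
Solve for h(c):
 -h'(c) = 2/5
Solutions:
 h(c) = C1 - 2*c/5


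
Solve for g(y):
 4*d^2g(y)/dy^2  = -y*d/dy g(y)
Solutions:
 g(y) = C1 + C2*erf(sqrt(2)*y/4)


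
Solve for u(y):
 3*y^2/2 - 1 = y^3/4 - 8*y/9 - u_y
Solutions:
 u(y) = C1 + y^4/16 - y^3/2 - 4*y^2/9 + y


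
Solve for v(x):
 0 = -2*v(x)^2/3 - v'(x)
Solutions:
 v(x) = 3/(C1 + 2*x)


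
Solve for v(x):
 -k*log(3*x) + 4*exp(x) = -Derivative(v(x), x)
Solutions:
 v(x) = C1 + k*x*log(x) + k*x*(-1 + log(3)) - 4*exp(x)


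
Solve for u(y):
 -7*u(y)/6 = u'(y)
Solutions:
 u(y) = C1*exp(-7*y/6)


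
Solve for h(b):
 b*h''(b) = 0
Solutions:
 h(b) = C1 + C2*b


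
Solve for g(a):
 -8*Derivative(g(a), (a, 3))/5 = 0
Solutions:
 g(a) = C1 + C2*a + C3*a^2


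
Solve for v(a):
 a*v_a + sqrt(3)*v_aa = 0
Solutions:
 v(a) = C1 + C2*erf(sqrt(2)*3^(3/4)*a/6)


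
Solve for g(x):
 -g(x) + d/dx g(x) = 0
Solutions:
 g(x) = C1*exp(x)


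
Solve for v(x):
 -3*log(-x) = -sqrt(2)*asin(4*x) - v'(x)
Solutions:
 v(x) = C1 + 3*x*log(-x) - 3*x - sqrt(2)*(x*asin(4*x) + sqrt(1 - 16*x^2)/4)


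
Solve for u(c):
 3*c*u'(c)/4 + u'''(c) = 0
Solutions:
 u(c) = C1 + Integral(C2*airyai(-6^(1/3)*c/2) + C3*airybi(-6^(1/3)*c/2), c)


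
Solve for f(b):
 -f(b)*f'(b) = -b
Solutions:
 f(b) = -sqrt(C1 + b^2)
 f(b) = sqrt(C1 + b^2)


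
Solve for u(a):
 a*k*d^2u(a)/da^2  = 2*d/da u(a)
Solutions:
 u(a) = C1 + a^(((re(k) + 2)*re(k) + im(k)^2)/(re(k)^2 + im(k)^2))*(C2*sin(2*log(a)*Abs(im(k))/(re(k)^2 + im(k)^2)) + C3*cos(2*log(a)*im(k)/(re(k)^2 + im(k)^2)))


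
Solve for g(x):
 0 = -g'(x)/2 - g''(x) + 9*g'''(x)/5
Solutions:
 g(x) = C1 + C2*exp(x*(5 - sqrt(115))/18) + C3*exp(x*(5 + sqrt(115))/18)


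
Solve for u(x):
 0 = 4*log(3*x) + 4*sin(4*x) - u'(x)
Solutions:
 u(x) = C1 + 4*x*log(x) - 4*x + 4*x*log(3) - cos(4*x)


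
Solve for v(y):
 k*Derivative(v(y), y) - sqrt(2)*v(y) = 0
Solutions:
 v(y) = C1*exp(sqrt(2)*y/k)


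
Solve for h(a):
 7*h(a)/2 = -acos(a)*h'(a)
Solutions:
 h(a) = C1*exp(-7*Integral(1/acos(a), a)/2)


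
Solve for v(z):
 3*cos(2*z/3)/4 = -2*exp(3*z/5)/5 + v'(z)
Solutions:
 v(z) = C1 + 2*exp(3*z/5)/3 + 9*sin(2*z/3)/8


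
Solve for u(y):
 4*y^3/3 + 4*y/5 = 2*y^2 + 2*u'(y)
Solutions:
 u(y) = C1 + y^4/6 - y^3/3 + y^2/5


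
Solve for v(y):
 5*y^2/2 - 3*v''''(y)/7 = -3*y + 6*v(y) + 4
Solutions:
 v(y) = 5*y^2/12 + y/2 + (C1*sin(2^(3/4)*7^(1/4)*y/2) + C2*cos(2^(3/4)*7^(1/4)*y/2))*exp(-2^(3/4)*7^(1/4)*y/2) + (C3*sin(2^(3/4)*7^(1/4)*y/2) + C4*cos(2^(3/4)*7^(1/4)*y/2))*exp(2^(3/4)*7^(1/4)*y/2) - 2/3


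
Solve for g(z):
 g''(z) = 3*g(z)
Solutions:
 g(z) = C1*exp(-sqrt(3)*z) + C2*exp(sqrt(3)*z)


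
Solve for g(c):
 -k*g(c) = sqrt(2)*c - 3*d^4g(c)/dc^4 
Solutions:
 g(c) = C1*exp(-3^(3/4)*c*k^(1/4)/3) + C2*exp(3^(3/4)*c*k^(1/4)/3) + C3*exp(-3^(3/4)*I*c*k^(1/4)/3) + C4*exp(3^(3/4)*I*c*k^(1/4)/3) - sqrt(2)*c/k


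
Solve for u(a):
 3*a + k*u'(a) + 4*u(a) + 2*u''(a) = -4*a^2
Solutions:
 u(a) = C1*exp(a*(-k + sqrt(k^2 - 32))/4) + C2*exp(-a*(k + sqrt(k^2 - 32))/4) - a^2 + a*k/2 - 3*a/4 - k^2/8 + 3*k/16 + 1


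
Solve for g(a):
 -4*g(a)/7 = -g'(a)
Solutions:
 g(a) = C1*exp(4*a/7)


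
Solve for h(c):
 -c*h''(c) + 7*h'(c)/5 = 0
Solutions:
 h(c) = C1 + C2*c^(12/5)


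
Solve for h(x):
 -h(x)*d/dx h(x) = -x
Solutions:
 h(x) = -sqrt(C1 + x^2)
 h(x) = sqrt(C1 + x^2)


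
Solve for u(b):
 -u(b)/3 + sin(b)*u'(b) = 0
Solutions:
 u(b) = C1*(cos(b) - 1)^(1/6)/(cos(b) + 1)^(1/6)


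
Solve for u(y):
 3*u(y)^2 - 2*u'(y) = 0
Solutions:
 u(y) = -2/(C1 + 3*y)


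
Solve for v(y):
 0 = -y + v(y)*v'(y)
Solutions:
 v(y) = -sqrt(C1 + y^2)
 v(y) = sqrt(C1 + y^2)


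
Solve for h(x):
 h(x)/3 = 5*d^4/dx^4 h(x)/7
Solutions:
 h(x) = C1*exp(-15^(3/4)*7^(1/4)*x/15) + C2*exp(15^(3/4)*7^(1/4)*x/15) + C3*sin(15^(3/4)*7^(1/4)*x/15) + C4*cos(15^(3/4)*7^(1/4)*x/15)


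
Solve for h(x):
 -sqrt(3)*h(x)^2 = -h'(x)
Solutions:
 h(x) = -1/(C1 + sqrt(3)*x)


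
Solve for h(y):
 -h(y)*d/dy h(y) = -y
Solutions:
 h(y) = -sqrt(C1 + y^2)
 h(y) = sqrt(C1 + y^2)


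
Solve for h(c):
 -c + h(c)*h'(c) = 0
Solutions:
 h(c) = -sqrt(C1 + c^2)
 h(c) = sqrt(C1 + c^2)


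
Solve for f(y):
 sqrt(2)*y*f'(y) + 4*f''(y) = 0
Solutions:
 f(y) = C1 + C2*erf(2^(3/4)*y/4)


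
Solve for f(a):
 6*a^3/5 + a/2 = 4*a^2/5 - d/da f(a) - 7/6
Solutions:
 f(a) = C1 - 3*a^4/10 + 4*a^3/15 - a^2/4 - 7*a/6


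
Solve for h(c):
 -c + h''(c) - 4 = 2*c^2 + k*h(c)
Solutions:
 h(c) = C1*exp(-c*sqrt(k)) + C2*exp(c*sqrt(k)) - 2*c^2/k - c/k - 4/k - 4/k^2


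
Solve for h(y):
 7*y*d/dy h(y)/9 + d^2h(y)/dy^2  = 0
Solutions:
 h(y) = C1 + C2*erf(sqrt(14)*y/6)


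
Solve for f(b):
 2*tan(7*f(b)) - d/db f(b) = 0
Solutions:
 f(b) = -asin(C1*exp(14*b))/7 + pi/7
 f(b) = asin(C1*exp(14*b))/7


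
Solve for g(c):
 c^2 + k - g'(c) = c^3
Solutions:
 g(c) = C1 - c^4/4 + c^3/3 + c*k


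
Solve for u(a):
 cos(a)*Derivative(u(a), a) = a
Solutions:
 u(a) = C1 + Integral(a/cos(a), a)
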